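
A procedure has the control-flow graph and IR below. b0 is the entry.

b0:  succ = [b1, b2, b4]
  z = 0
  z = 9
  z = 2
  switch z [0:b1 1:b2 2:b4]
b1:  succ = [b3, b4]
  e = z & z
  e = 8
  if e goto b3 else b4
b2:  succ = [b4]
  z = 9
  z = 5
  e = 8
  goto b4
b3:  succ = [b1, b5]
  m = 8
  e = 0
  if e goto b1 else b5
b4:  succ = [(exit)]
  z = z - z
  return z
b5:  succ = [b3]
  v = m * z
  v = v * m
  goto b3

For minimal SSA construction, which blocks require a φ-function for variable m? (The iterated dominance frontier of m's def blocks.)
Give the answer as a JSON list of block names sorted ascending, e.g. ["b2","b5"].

Answer: ["b1", "b3", "b4"]

Working:
idom tree: b1←b0 b2←b0 b3←b1 b4←b0 b5←b3
Dom at joins:
  b1: preds {b0,b3}: {b0} ∩ {b0,b1,b3} = {b0}; idom=b0
  b3: preds {b1,b5}: {b0,b1} ∩ {b0,b1,b3,b5} = {b0,b1}; idom=b1
  b4: preds {b0,b1,b2}: {b0} ∩ {b0,b1} ∩ {b0,b2} = {b0}; idom=b0

DF derivation:
  b1←b0: walk · to b0
  b1←b3: walk b3→b1 to b0
  b3←b1: walk · to b1
  b3←b5: walk b5→b3 to b1
  b4←b0: walk · to b0
  b4←b1: walk b1 to b0
  b4←b2: walk b2 to b0
  b0 → ∅
  b1 → {b1,b4}
  b2 → {b4}
  b3 → {b1,b3}
  b4 → ∅
  b5 → {b3}

φ for m: defs {b3}
  DF⁺ = {b1,b3,b4}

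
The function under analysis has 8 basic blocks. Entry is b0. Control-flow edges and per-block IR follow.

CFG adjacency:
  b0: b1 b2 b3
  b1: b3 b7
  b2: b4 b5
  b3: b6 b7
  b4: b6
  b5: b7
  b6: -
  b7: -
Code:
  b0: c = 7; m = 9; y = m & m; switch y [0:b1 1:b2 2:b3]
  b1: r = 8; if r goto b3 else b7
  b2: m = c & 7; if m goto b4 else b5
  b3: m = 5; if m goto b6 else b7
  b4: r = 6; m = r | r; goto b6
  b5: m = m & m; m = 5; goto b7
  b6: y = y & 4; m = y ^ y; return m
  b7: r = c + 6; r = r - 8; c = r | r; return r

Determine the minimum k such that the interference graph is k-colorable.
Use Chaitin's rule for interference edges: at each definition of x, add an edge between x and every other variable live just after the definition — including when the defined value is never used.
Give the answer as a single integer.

Answer: 3

Analysis:
Per-block:
  b0 def {c,m,y} use ∅
  b1 def {r} use ∅
  b2 def {m} use {c}
  b3 def {m} use ∅
  b4 def {m,r} use ∅
  b5 def {m} use {m}
  b6 def {m,y} use {y}
  b7 def {c,r} use {c}

Liveness:
  live b0: ∅→{c,y}
  live b1: {c,y}→{c,y}
  live b2: {c,y}→{c,m,y}
  live b3: {c,y}→{c,y}
  live b4: {y}→{y}
  live b5: {c,m}→{c}
  live b6: {y}→∅
  live b7: {c}→∅

Interference:
  c↔{m,r,y}
  m↔{c,y}
  r↔{c,y}
  y↔{c,m,r}

Colouring:
  {c,m,y} pairwise interfere (3-clique) ⇒ χ ≥ 3
  3-colouring: r0={c}  r1={y}  r2={m,r}
  χ = 3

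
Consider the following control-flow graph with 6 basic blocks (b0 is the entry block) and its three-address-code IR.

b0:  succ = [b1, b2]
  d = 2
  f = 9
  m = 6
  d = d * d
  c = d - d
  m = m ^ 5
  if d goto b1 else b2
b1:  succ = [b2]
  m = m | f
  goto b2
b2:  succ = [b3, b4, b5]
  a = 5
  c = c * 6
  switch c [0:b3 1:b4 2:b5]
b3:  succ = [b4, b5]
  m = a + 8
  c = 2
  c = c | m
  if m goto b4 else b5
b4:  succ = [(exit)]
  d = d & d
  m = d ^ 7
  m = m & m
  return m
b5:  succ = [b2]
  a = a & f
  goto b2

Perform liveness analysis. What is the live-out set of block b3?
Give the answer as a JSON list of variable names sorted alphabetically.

Answer: ["a", "c", "d", "f"]

Working:
def/use:
  b0: def={c,d,f,m} ue=∅
  b1: def={m} ue={f,m}
  b2: def={a,c} ue={c}
  b3: def={c,m} ue={a}
  b4: def={d,m} ue={d}
  b5: def={a} ue={a,f}

Backward fixpoint:
  b0: in=∅ out={c,d,f,m}
  b1: in={c,d,f,m} out={c,d,f}
  b2: in={c,d,f} out={a,c,d,f}
  b3: in={a,d,f} out={a,c,d,f}
  b4: in={d} out=∅
  b5: in={a,c,d,f} out={c,d,f}

live-out(b3) = ["a", "c", "d", "f"]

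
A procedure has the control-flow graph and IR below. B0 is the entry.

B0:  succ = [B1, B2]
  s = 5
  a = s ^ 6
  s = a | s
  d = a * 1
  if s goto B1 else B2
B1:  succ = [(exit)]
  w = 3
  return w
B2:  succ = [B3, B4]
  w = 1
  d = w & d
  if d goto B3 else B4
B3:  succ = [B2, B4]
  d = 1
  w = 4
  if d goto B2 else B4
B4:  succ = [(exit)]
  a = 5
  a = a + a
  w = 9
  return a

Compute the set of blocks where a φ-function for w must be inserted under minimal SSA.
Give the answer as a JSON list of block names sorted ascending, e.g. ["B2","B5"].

Answer: ["B2", "B4"]

Working:
idom tree: B1←B0 B2←B0 B3←B2 B4←B2
Dom∩ at merges:
  B2: preds {B0,B3}: {B0} ∩ {B0,B2,B3} = {B0}; idom=B0
  B4: preds {B2,B3}: {B0,B2} ∩ {B0,B2,B3} = {B0,B2}; idom=B2

DF walk-up:
  B2←B0: walk · to B0
  B2←B3: walk B3→B2 to B0
  B4←B2: walk · to B2
  B4←B3: walk B3 to B2
  DF(B0)=∅
  DF(B1)=∅
  DF(B2)={B2}
  DF(B3)={B2,B4}
  DF(B4)=∅

φ for w: defs {B1,B2,B3,B4}
  DF⁺ = {B2,B4}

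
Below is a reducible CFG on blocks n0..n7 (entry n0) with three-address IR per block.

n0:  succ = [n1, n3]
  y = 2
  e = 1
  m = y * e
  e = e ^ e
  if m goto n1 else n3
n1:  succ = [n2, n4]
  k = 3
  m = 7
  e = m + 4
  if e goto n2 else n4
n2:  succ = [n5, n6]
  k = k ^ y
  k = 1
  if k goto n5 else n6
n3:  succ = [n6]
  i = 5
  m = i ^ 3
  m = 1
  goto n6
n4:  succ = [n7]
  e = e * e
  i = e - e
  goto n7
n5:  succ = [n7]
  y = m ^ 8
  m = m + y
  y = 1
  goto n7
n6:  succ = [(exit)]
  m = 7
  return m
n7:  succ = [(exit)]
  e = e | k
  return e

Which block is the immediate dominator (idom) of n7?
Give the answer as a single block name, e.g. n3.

idom tree: n1←n0 n2←n1 n3←n0 n4←n1 n5←n2 n6←n0 n7←n1
Dom∩ at merges:
  n6: preds {n2,n3}: {n0,n1,n2} ∩ {n0,n3} = {n0}; idom=n0
  n7: preds {n4,n5}: {n0,n1,n4} ∩ {n0,n1,n2,n5} = {n0,n1}; idom=n1

idom(n7) = n1

Answer: n1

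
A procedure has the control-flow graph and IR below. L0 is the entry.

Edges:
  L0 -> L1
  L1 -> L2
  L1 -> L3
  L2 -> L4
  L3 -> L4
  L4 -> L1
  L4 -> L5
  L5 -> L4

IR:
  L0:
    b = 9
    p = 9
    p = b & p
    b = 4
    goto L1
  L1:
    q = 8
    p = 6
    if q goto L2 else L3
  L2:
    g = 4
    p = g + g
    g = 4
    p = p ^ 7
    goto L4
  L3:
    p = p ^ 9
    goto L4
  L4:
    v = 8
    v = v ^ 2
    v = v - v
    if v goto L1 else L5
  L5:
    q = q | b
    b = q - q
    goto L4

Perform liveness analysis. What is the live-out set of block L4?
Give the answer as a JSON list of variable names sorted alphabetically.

Answer: ["b", "q"]

Analysis:
Per-block:
  L0: def={b,p} ue=∅
  L1: def={p,q} ue=∅
  L2: def={g,p} ue=∅
  L3: def={p} ue={p}
  L4: def={v} ue=∅
  L5: def={b,q} ue={b,q}

Live sets:
  live L0: ∅→{b}
  live L1: {b}→{b,p,q}
  live L2: {b,q}→{b,q}
  live L3: {b,p,q}→{b,q}
  live L4: {b,q}→{b,q}
  live L5: {b,q}→{b,q}

live-out(L4) = ["b", "q"]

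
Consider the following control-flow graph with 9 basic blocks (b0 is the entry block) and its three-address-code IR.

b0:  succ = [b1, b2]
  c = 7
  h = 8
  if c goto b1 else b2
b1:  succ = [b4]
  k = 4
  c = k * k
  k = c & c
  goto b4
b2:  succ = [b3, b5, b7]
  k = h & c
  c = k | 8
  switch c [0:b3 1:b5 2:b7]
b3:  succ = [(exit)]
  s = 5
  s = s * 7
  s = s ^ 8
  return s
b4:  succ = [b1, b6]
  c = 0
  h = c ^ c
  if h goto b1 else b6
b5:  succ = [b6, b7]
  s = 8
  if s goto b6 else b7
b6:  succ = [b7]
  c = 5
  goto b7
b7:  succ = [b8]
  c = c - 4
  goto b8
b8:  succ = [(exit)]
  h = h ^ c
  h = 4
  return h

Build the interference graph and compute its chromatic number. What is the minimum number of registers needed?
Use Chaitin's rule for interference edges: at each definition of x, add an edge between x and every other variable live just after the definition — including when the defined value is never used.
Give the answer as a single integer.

Answer: 3

Derivation:
def/use:
  b0 def {c,h} use ∅
  b1 def {c,k} use ∅
  b2 def {c,k} use {c,h}
  b3 def {s} use ∅
  b4 def {c,h} use ∅
  b5 def {s} use ∅
  b6 def {c} use ∅
  b7 def {c} use {c}
  b8 def {h} use {c,h}

Liveness:
  live b0: ∅→{c,h}
  live b1: ∅→∅
  live b2: {c,h}→{c,h}
  live b3: ∅→∅
  live b4: ∅→{h}
  live b5: {c,h}→{c,h}
  live b6: {h}→{c,h}
  live b7: {c,h}→{c,h}
  live b8: {c,h}→∅

Interfere edges:
  c↔{h,s}
  h↔{c,k,s}
  k↔{h}
  s↔{c,h}

Chromatic number:
  lower bound: {c,h,s} mutually conflict ⇒ χ ≥ 3
  3-colouring: c0={h}  c1={c,k}  c2={s}
  χ = 3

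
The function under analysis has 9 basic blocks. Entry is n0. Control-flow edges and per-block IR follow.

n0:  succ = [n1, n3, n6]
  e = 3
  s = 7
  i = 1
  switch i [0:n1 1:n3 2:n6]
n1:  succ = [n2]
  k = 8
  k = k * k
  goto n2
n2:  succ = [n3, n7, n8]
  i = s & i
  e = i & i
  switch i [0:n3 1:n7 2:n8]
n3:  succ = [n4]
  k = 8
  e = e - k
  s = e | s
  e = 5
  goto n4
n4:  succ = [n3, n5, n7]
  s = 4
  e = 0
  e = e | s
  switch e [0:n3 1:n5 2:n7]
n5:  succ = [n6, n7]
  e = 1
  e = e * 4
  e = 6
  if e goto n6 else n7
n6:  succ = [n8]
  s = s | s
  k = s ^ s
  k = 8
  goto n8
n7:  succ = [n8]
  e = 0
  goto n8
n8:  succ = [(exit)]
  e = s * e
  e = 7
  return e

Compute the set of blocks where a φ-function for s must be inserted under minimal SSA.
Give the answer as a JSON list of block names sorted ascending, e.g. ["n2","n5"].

idom tree: n1←n0 n2←n1 n3←n0 n4←n3 n5←n4 n6←n0 n7←n0 n8←n0
Join-block Dom:
  n3: preds {n0,n2,n4}: {n0} ∩ {n0,n1,n2} ∩ {n0,n3,n4} = {n0}; idom=n0
  n6: preds {n0,n5}: {n0} ∩ {n0,n3,n4,n5} = {n0}; idom=n0
  n7: preds {n2,n4,n5}: {n0,n1,n2} ∩ {n0,n3,n4} ∩ {n0,n3,n4,n5} = {n0}; idom=n0
  n8: preds {n2,n6,n7}: {n0,n1,n2} ∩ {n0,n6} ∩ {n0,n7} = {n0}; idom=n0

DF walk-up:
  join n3 pred n0: · stop@n0
  join n3 pred n2: n2→n1 stop@n0
  join n3 pred n4: n4→n3 stop@n0
  join n6 pred n0: · stop@n0
  join n6 pred n5: n5→n4→n3 stop@n0
  join n7 pred n2: n2→n1 stop@n0
  join n7 pred n4: n4→n3 stop@n0
  join n7 pred n5: n5→n4→n3 stop@n0
  join n8 pred n2: n2→n1 stop@n0
  join n8 pred n6: n6 stop@n0
  join n8 pred n7: n7 stop@n0
  n0 → ∅
  n1 → {n3,n7,n8}
  n2 → {n3,n7,n8}
  n3 → {n3,n6,n7}
  n4 → {n3,n6,n7}
  n5 → {n6,n7}
  n6 → {n8}
  n7 → {n8}
  n8 → ∅

φ for s: defs {n0,n3,n4,n6}
  DF⁺ = {n3,n6,n7,n8}

Answer: ["n3", "n6", "n7", "n8"]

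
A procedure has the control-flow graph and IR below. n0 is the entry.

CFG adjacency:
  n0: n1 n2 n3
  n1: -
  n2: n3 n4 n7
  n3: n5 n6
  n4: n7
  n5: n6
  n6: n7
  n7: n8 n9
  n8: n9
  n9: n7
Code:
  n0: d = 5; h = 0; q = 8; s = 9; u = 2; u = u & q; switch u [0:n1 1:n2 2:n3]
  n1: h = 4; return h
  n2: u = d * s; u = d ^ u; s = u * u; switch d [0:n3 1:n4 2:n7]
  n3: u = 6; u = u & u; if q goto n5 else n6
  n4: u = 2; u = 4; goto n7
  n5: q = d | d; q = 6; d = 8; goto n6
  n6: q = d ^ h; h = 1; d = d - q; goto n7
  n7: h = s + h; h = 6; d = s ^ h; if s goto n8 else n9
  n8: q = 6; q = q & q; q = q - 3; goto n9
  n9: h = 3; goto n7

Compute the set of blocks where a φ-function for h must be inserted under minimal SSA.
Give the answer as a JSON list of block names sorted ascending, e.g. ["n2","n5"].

Answer: ["n7"]

Derivation:
idom tree: n1←n0 n2←n0 n3←n0 n4←n2 n5←n3 n6←n3 n7←n0 n8←n7 n9←n7
Join-block Dom:
  n3: preds {n0,n2}: {n0} ∩ {n0,n2} = {n0}; idom=n0
  n6: preds {n3,n5}: {n0,n3} ∩ {n0,n3,n5} = {n0,n3}; idom=n3
  n7: preds {n2,n4,n6,n9}: {n0,n2} ∩ {n0,n2,n4} ∩ {n0,n3,n6} ∩ {n0,n7,n9} = {n0}; idom=n0
  n9: preds {n7,n8}: {n0,n7} ∩ {n0,n7,n8} = {n0,n7}; idom=n7

DF walk-up:
  n3←n0: walk · to n0
  n3←n2: walk n2 to n0
  n6←n3: walk · to n3
  n6←n5: walk n5 to n3
  n7←n2: walk n2 to n0
  n7←n4: walk n4→n2 to n0
  n7←n6: walk n6→n3 to n0
  n7←n9: walk n9→n7 to n0
  n9←n7: walk · to n7
  n9←n8: walk n8 to n7
  n0 → ∅
  n1 → ∅
  n2 → {n3,n7}
  n3 → {n7}
  n4 → {n7}
  n5 → {n6}
  n6 → {n7}
  n7 → {n7}
  n8 → {n9}
  n9 → {n7}

φ for h: defs {n0,n1,n6,n7,n9}
  DF⁺ = {n7}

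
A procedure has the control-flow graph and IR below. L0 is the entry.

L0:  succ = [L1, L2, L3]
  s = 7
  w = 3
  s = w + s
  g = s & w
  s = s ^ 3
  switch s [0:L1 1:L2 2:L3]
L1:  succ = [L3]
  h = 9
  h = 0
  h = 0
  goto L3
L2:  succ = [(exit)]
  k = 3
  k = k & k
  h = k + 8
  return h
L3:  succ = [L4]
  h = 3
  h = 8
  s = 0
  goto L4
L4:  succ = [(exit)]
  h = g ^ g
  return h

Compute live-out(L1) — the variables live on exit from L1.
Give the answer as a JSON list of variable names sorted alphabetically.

Answer: ["g"]

Analysis:
Block summaries:
  L0: def={g,s,w} ue=∅
  L1: def={h} ue=∅
  L2: def={h,k} ue=∅
  L3: def={h,s} ue=∅
  L4: def={h} ue={g}

Liveness:
  live L0: ∅→{g}
  live L1: {g}→{g}
  live L2: ∅→∅
  live L3: {g}→{g}
  live L4: {g}→∅

live-out(L1) = ["g"]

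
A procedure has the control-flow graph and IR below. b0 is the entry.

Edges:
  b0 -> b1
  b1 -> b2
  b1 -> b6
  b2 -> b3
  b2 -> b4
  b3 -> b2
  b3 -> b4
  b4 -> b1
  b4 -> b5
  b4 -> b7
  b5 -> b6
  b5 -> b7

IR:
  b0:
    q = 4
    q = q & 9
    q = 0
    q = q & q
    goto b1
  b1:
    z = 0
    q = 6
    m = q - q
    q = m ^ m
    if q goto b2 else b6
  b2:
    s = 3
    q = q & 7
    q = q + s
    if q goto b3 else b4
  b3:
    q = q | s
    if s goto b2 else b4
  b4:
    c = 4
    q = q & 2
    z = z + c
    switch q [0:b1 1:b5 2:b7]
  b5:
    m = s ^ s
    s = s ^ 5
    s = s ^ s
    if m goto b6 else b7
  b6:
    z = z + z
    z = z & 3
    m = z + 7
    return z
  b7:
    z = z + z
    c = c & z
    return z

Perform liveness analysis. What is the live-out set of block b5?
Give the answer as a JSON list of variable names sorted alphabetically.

Block summaries:
  b0: {q} / ∅
  b1: {m,q,z} / ∅
  b2: {q,s} / {q}
  b3: {q} / {q,s}
  b4: {c,q,z} / {q,z}
  b5: {m,s} / {s}
  b6: {m,z} / {z}
  b7: {c,z} / {c,z}

Backward fixpoint:
  b0 li=∅ lo=∅
  b1 li=∅ lo={q,z}
  b2 li={q,z} lo={q,s,z}
  b3 li={q,s,z} lo={q,s,z}
  b4 li={q,s,z} lo={c,s,z}
  b5 li={c,s,z} lo={c,z}
  b6 li={z} lo=∅
  b7 li={c,z} lo=∅

live-out(b5) = ["c", "z"]

Answer: ["c", "z"]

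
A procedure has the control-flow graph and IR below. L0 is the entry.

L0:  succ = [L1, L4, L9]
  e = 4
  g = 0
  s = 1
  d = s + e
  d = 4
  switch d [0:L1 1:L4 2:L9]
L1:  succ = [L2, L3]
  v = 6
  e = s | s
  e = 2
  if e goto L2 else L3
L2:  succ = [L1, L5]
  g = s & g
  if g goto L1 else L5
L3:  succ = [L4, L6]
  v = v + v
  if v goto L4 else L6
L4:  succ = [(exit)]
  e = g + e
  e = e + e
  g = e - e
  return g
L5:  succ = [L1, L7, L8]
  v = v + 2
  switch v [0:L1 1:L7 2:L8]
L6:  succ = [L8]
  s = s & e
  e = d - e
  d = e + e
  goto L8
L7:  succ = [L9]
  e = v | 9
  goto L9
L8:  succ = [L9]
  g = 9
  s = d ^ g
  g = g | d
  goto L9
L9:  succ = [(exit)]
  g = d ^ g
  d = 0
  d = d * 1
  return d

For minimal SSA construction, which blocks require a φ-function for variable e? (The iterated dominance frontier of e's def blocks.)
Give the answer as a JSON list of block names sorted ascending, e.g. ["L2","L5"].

Answer: ["L1", "L4", "L8", "L9"]

Derivation:
idom tree: L1←L0 L2←L1 L3←L1 L4←L0 L5←L2 L6←L3 L7←L5 L8←L1 L9←L0
Join-block Dom:
  L1: preds {L0,L2,L5}: {L0} ∩ {L0,L1,L2} ∩ {L0,L1,L2,L5} = {L0}; idom=L0
  L4: preds {L0,L3}: {L0} ∩ {L0,L1,L3} = {L0}; idom=L0
  L8: preds {L5,L6}: {L0,L1,L2,L5} ∩ {L0,L1,L3,L6} = {L0,L1}; idom=L1
  L9: preds {L0,L7,L8}: {L0} ∩ {L0,L1,L2,L5,L7} ∩ {L0,L1,L8} = {L0}; idom=L0

DF derivation:
  L1←L0: walk · to L0
  L1←L2: walk L2→L1 to L0
  L1←L5: walk L5→L2→L1 to L0
  L4←L0: walk · to L0
  L4←L3: walk L3→L1 to L0
  L8←L5: walk L5→L2 to L1
  L8←L6: walk L6→L3 to L1
  L9←L0: walk · to L0
  L9←L7: walk L7→L5→L2→L1 to L0
  L9←L8: walk L8→L1 to L0
  DF(L0)=∅
  DF(L1)={L1,L4,L9}
  DF(L2)={L1,L8,L9}
  DF(L3)={L4,L8}
  DF(L4)=∅
  DF(L5)={L1,L8,L9}
  DF(L6)={L8}
  DF(L7)={L9}
  DF(L8)={L9}
  DF(L9)=∅

φ for e: defs {L0,L1,L4,L6,L7}
  DF⁺ = {L1,L4,L8,L9}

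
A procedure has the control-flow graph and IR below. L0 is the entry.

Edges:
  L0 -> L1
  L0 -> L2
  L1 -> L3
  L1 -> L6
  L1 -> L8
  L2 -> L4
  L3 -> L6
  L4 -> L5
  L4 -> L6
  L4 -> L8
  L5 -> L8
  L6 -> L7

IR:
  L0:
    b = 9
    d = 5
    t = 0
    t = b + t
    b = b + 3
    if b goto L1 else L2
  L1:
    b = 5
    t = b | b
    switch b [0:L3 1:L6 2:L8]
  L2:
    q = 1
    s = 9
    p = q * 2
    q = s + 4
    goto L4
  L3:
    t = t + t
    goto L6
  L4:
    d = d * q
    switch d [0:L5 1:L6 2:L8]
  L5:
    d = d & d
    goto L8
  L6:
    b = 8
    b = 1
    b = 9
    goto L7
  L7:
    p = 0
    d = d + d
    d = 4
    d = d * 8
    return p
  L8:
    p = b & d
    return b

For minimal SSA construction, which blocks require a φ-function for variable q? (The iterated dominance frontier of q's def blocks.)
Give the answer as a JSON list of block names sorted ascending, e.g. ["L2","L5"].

idom tree: L1←L0 L2←L0 L3←L1 L4←L2 L5←L4 L6←L0 L7←L6 L8←L0
Dom at joins:
  L6: preds {L1,L3,L4}: {L0,L1} ∩ {L0,L1,L3} ∩ {L0,L2,L4} = {L0}; idom=L0
  L8: preds {L1,L4,L5}: {L0,L1} ∩ {L0,L2,L4} ∩ {L0,L2,L4,L5} = {L0}; idom=L0

DF walk-up:
  join L6 pred L1: L1 stop@L0
  join L6 pred L3: L3→L1 stop@L0
  join L6 pred L4: L4→L2 stop@L0
  join L8 pred L1: L1 stop@L0
  join L8 pred L4: L4→L2 stop@L0
  join L8 pred L5: L5→L4→L2 stop@L0
  DF(L0)=∅
  DF(L1)={L6,L8}
  DF(L2)={L6,L8}
  DF(L3)={L6}
  DF(L4)={L6,L8}
  DF(L5)={L8}
  DF(L6)=∅
  DF(L7)=∅
  DF(L8)=∅

φ for q: defs {L2}
  DF⁺ = {L6,L8}

Answer: ["L6", "L8"]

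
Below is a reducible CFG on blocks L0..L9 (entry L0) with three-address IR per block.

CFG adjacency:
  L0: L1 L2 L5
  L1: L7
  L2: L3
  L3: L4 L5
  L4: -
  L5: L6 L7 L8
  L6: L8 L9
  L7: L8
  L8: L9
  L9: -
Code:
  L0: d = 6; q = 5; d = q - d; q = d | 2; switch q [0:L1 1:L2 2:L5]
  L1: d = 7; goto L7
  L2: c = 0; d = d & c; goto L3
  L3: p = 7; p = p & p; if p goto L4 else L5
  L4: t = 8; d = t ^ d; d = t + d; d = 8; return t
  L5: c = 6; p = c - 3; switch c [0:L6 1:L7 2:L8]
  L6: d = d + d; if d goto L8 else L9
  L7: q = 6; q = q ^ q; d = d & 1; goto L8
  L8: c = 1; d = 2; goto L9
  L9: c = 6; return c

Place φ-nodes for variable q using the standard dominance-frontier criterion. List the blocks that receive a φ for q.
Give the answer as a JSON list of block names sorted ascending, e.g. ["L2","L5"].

Answer: ["L8", "L9"]

Analysis:
idom tree: L1←L0 L2←L0 L3←L2 L4←L3 L5←L0 L6←L5 L7←L0 L8←L0 L9←L0
Dom∩ at merges:
  L5: preds {L0,L3}: {L0} ∩ {L0,L2,L3} = {L0}; idom=L0
  L7: preds {L1,L5}: {L0,L1} ∩ {L0,L5} = {L0}; idom=L0
  L8: preds {L5,L6,L7}: {L0,L5} ∩ {L0,L5,L6} ∩ {L0,L7} = {L0}; idom=L0
  L9: preds {L6,L8}: {L0,L5,L6} ∩ {L0,L8} = {L0}; idom=L0

Frontier:
  join L5 pred L0: · stop@L0
  join L5 pred L3: L3→L2 stop@L0
  join L7 pred L1: L1 stop@L0
  join L7 pred L5: L5 stop@L0
  join L8 pred L5: L5 stop@L0
  join L8 pred L6: L6→L5 stop@L0
  join L8 pred L7: L7 stop@L0
  join L9 pred L6: L6→L5 stop@L0
  join L9 pred L8: L8 stop@L0
  L0: DF=∅
  L1: DF={L7}
  L2: DF={L5}
  L3: DF={L5}
  L4: DF=∅
  L5: DF={L7,L8,L9}
  L6: DF={L8,L9}
  L7: DF={L8}
  L8: DF={L9}
  L9: DF=∅

φ for q: defs {L0,L7}
  DF⁺ = {L8,L9}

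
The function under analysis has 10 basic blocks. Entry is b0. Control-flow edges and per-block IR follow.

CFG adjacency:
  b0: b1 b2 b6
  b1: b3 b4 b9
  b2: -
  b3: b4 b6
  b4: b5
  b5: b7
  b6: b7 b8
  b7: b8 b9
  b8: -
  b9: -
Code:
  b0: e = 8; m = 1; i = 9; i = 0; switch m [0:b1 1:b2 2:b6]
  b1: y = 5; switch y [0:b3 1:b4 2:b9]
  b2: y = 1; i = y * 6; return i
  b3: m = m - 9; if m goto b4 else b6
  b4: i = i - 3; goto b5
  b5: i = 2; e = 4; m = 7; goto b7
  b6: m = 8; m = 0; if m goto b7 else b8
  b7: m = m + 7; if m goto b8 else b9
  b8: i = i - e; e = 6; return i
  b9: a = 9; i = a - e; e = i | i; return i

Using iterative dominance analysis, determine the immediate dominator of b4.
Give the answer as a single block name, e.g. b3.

Answer: b1

Analysis:
idom tree: b1←b0 b2←b0 b3←b1 b4←b1 b5←b4 b6←b0 b7←b0 b8←b0 b9←b0
Join-block Dom:
  b4: preds {b1,b3}: {b0,b1} ∩ {b0,b1,b3} = {b0,b1}; idom=b1
  b6: preds {b0,b3}: {b0} ∩ {b0,b1,b3} = {b0}; idom=b0
  b7: preds {b5,b6}: {b0,b1,b4,b5} ∩ {b0,b6} = {b0}; idom=b0
  b8: preds {b6,b7}: {b0,b6} ∩ {b0,b7} = {b0}; idom=b0
  b9: preds {b1,b7}: {b0,b1} ∩ {b0,b7} = {b0}; idom=b0

idom(b4) = b1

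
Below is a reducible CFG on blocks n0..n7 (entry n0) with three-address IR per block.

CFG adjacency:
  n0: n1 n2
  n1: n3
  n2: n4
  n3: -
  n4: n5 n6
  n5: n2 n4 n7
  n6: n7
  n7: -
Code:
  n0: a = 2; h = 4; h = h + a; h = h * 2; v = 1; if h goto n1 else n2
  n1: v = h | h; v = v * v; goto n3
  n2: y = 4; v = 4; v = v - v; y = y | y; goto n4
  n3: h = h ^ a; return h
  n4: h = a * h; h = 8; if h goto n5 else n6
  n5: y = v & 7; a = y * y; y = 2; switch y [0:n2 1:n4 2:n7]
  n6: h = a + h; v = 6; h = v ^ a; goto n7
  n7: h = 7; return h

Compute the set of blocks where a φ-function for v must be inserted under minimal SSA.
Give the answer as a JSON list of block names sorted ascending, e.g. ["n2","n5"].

Answer: ["n2", "n7"]

Working:
idom tree: n1←n0 n2←n0 n3←n1 n4←n2 n5←n4 n6←n4 n7←n4
Dom at joins:
  n2: preds {n0,n5}: {n0} ∩ {n0,n2,n4,n5} = {n0}; idom=n0
  n4: preds {n2,n5}: {n0,n2} ∩ {n0,n2,n4,n5} = {n0,n2}; idom=n2
  n7: preds {n5,n6}: {n0,n2,n4,n5} ∩ {n0,n2,n4,n6} = {n0,n2,n4}; idom=n4

DF derivation:
  join n2 pred n0: · stop@n0
  join n2 pred n5: n5→n4→n2 stop@n0
  join n4 pred n2: · stop@n2
  join n4 pred n5: n5→n4 stop@n2
  join n7 pred n5: n5 stop@n4
  join n7 pred n6: n6 stop@n4
  n0 → ∅
  n1 → ∅
  n2 → {n2}
  n3 → ∅
  n4 → {n2,n4}
  n5 → {n2,n4,n7}
  n6 → {n7}
  n7 → ∅

φ for v: defs {n0,n1,n2,n6}
  DF⁺ = {n2,n7}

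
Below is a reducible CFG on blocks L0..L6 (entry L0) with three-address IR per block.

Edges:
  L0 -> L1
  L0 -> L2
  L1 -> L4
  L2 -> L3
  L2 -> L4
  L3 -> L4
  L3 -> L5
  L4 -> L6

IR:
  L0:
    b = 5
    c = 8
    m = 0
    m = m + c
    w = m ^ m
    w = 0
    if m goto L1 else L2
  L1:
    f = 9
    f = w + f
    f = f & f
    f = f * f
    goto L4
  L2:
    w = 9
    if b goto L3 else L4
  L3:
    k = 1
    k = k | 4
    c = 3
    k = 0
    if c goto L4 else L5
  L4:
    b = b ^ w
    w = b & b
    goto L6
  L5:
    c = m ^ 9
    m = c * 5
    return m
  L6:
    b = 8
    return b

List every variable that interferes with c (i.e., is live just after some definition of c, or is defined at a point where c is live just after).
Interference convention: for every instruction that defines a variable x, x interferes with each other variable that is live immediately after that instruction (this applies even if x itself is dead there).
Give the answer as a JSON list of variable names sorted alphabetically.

Answer: ["b", "k", "m", "w"]

Working:
Per-block:
  L0: {b,c,m,w} / ∅
  L1: {f} / {w}
  L2: {w} / {b}
  L3: {c,k} / ∅
  L4: {b,w} / {b,w}
  L5: {c,m} / {m}
  L6: {b} / ∅

Backward fixpoint:
  L0 li=∅ lo={b,m,w}
  L1 li={b,w} lo={b,w}
  L2 li={b,m} lo={b,m,w}
  L3 li={b,m,w} lo={b,m,w}
  L4 li={b,w} lo=∅
  L5 li={m} lo=∅
  L6 li=∅ lo=∅

Interfere edges:
  b: {c,f,k,m,w}
  c: {b,k,m,w}
  f: {b,w}
  k: {b,c,m,w}
  m: {b,c,k,w}
  w: {b,c,f,k,m}

N(c) = ["b", "k", "m", "w"]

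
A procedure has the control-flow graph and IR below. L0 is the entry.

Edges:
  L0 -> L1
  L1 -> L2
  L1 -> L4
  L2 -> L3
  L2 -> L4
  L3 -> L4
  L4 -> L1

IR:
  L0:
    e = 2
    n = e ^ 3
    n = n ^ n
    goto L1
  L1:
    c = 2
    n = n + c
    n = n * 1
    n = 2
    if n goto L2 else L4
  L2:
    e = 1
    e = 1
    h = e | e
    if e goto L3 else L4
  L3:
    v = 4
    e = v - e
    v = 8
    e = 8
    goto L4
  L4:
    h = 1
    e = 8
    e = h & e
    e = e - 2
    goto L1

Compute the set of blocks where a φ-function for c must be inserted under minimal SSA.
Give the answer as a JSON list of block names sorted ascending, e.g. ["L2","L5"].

Answer: ["L1"]

Derivation:
idom tree: L1←L0 L2←L1 L3←L2 L4←L1
Dom∩ at merges:
  L1: preds {L0,L4}: {L0} ∩ {L0,L1,L4} = {L0}; idom=L0
  L4: preds {L1,L2,L3}: {L0,L1} ∩ {L0,L1,L2} ∩ {L0,L1,L2,L3} = {L0,L1}; idom=L1

DF walk-up:
  L1←L0: walk · to L0
  L1←L4: walk L4→L1 to L0
  L4←L1: walk · to L1
  L4←L2: walk L2 to L1
  L4←L3: walk L3→L2 to L1
  L0: DF=∅
  L1: DF={L1}
  L2: DF={L4}
  L3: DF={L4}
  L4: DF={L1}

φ for c: defs {L1}
  DF⁺ = {L1}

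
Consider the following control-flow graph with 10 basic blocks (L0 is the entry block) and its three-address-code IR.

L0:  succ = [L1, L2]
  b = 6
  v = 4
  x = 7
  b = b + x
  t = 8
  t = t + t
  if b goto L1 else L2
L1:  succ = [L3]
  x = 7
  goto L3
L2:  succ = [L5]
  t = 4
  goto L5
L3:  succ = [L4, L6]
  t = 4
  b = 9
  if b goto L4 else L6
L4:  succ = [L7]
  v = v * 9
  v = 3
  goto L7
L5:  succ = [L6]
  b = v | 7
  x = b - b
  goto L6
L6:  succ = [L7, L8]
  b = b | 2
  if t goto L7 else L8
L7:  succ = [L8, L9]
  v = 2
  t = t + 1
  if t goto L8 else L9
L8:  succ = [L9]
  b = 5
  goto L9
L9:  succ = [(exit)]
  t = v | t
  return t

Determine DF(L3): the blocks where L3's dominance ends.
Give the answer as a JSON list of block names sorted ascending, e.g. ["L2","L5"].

idom tree: L1←L0 L2←L0 L3←L1 L4←L3 L5←L2 L6←L0 L7←L0 L8←L0 L9←L0
Dom∩ at merges:
  L6: preds {L3,L5}: {L0,L1,L3} ∩ {L0,L2,L5} = {L0}; idom=L0
  L7: preds {L4,L6}: {L0,L1,L3,L4} ∩ {L0,L6} = {L0}; idom=L0
  L8: preds {L6,L7}: {L0,L6} ∩ {L0,L7} = {L0}; idom=L0
  L9: preds {L7,L8}: {L0,L7} ∩ {L0,L8} = {L0}; idom=L0

DF derivation:
  L6←L3: walk L3→L1 to L0
  L6←L5: walk L5→L2 to L0
  L7←L4: walk L4→L3→L1 to L0
  L7←L6: walk L6 to L0
  L8←L6: walk L6 to L0
  L8←L7: walk L7 to L0
  L9←L7: walk L7 to L0
  L9←L8: walk L8 to L0
  DF(L0)=∅
  DF(L1)={L6,L7}
  DF(L2)={L6}
  DF(L3)={L6,L7}
  DF(L4)={L7}
  DF(L5)={L6}
  DF(L6)={L7,L8}
  DF(L7)={L8,L9}
  DF(L8)={L9}
  DF(L9)=∅

DF(L3) = ["L6", "L7"]

Answer: ["L6", "L7"]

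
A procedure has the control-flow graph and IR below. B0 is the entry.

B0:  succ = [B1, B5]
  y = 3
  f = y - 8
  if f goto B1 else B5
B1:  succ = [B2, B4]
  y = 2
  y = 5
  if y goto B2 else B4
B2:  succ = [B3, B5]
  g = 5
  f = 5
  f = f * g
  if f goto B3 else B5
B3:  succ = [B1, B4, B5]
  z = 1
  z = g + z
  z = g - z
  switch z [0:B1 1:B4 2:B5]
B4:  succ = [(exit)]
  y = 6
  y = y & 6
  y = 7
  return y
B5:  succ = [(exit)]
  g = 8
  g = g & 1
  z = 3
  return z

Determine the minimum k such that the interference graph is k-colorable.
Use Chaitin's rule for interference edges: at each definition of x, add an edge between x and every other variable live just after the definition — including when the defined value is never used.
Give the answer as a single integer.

Answer: 2

Working:
Block summaries:
  B0: {f,y} / ∅
  B1: {y} / ∅
  B2: {f,g} / ∅
  B3: {z} / {g}
  B4: {y} / ∅
  B5: {g,z} / ∅

Liveness:
  live B0: ∅→∅
  live B1: ∅→∅
  live B2: ∅→{g}
  live B3: {g}→∅
  live B4: ∅→∅
  live B5: ∅→∅

Interference:
  f: {g}
  g: {f,z}
  y: ∅
  z: {g}

Colouring:
  lower bound: {f,g} mutually conflict ⇒ χ ≥ 2
  assign f→r1 g→r0 y→r0 z→r1 — no edge inside a register ⇒ χ ≤ 2
  χ = 2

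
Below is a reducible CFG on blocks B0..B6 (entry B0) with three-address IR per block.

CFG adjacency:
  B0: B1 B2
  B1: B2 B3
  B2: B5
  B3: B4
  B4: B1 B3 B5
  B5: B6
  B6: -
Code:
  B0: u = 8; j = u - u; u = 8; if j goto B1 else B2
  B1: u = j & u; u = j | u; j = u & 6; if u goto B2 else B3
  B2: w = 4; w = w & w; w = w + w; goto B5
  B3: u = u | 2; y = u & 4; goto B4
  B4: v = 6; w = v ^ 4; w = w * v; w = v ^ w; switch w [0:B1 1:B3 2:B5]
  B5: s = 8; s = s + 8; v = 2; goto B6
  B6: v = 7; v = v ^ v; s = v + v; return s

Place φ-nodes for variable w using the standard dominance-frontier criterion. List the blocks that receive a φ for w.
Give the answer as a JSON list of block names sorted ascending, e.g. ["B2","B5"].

idom tree: B1←B0 B2←B0 B3←B1 B4←B3 B5←B0 B6←B5
Dom at joins:
  B1: preds {B0,B4}: {B0} ∩ {B0,B1,B3,B4} = {B0}; idom=B0
  B2: preds {B0,B1}: {B0} ∩ {B0,B1} = {B0}; idom=B0
  B3: preds {B1,B4}: {B0,B1} ∩ {B0,B1,B3,B4} = {B0,B1}; idom=B1
  B5: preds {B2,B4}: {B0,B2} ∩ {B0,B1,B3,B4} = {B0}; idom=B0

Frontier:
  B1←B0: walk · to B0
  B1←B4: walk B4→B3→B1 to B0
  B2←B0: walk · to B0
  B2←B1: walk B1 to B0
  B3←B1: walk · to B1
  B3←B4: walk B4→B3 to B1
  B5←B2: walk B2 to B0
  B5←B4: walk B4→B3→B1 to B0
  B0: DF=∅
  B1: DF={B1,B2,B5}
  B2: DF={B5}
  B3: DF={B1,B3,B5}
  B4: DF={B1,B3,B5}
  B5: DF=∅
  B6: DF=∅

φ for w: defs {B2,B4}
  DF⁺ = {B1,B2,B3,B5}

Answer: ["B1", "B2", "B3", "B5"]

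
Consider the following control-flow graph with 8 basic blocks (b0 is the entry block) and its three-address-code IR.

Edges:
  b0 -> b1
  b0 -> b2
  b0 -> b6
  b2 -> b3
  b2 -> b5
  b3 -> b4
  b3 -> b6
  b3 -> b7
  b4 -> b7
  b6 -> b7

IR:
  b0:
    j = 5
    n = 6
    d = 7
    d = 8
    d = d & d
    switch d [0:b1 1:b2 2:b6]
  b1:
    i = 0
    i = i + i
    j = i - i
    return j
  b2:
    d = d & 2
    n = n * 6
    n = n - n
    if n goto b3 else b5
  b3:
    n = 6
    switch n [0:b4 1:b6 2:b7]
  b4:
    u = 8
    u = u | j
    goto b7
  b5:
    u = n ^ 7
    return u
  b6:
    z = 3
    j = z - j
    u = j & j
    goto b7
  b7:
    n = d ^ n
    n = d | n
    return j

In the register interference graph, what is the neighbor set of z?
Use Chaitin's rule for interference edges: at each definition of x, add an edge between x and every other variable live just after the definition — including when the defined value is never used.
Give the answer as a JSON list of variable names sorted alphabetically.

Answer: ["d", "j", "n"]

Derivation:
Per-block:
  b0 def {d,j,n} use ∅
  b1 def {i,j} use ∅
  b2 def {d,n} use {d,n}
  b3 def {n} use ∅
  b4 def {u} use {j}
  b5 def {u} use {n}
  b6 def {j,u,z} use {j}
  b7 def {n} use {d,j,n}

Liveness:
  b0 li=∅ lo={d,j,n}
  b1 li=∅ lo=∅
  b2 li={d,j,n} lo={d,j,n}
  b3 li={d,j} lo={d,j,n}
  b4 li={d,j,n} lo={d,j,n}
  b5 li={n} lo=∅
  b6 li={d,j,n} lo={d,j,n}
  b7 li={d,j,n} lo=∅

Interfere edges:
  d↔{j,n,u,z}
  i↔∅
  j↔{d,n,u,z}
  n↔{d,j,u,z}
  u↔{d,j,n}
  z↔{d,j,n}

N(z) = ["d", "j", "n"]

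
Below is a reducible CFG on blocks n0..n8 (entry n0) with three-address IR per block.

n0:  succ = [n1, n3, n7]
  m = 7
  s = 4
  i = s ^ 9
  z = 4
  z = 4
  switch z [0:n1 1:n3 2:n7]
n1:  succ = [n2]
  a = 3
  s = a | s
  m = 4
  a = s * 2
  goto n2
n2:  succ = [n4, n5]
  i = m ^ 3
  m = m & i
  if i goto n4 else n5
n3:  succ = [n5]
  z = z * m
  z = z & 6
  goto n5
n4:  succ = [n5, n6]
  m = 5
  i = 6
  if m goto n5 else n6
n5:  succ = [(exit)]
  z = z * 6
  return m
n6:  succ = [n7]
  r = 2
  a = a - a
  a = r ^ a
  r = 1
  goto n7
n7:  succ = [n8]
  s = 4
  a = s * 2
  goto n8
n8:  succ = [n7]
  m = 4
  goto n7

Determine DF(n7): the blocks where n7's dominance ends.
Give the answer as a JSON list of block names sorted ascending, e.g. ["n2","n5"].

idom tree: n1←n0 n2←n1 n3←n0 n4←n2 n5←n0 n6←n4 n7←n0 n8←n7
Dom∩ at merges:
  n5: preds {n2,n3,n4}: {n0,n1,n2} ∩ {n0,n3} ∩ {n0,n1,n2,n4} = {n0}; idom=n0
  n7: preds {n0,n6,n8}: {n0} ∩ {n0,n1,n2,n4,n6} ∩ {n0,n7,n8} = {n0}; idom=n0

DF walk-up:
  n5←n2: walk n2→n1 to n0
  n5←n3: walk n3 to n0
  n5←n4: walk n4→n2→n1 to n0
  n7←n0: walk · to n0
  n7←n6: walk n6→n4→n2→n1 to n0
  n7←n8: walk n8→n7 to n0
  DF(n0)=∅
  DF(n1)={n5,n7}
  DF(n2)={n5,n7}
  DF(n3)={n5}
  DF(n4)={n5,n7}
  DF(n5)=∅
  DF(n6)={n7}
  DF(n7)={n7}
  DF(n8)={n7}

DF(n7) = ["n7"]

Answer: ["n7"]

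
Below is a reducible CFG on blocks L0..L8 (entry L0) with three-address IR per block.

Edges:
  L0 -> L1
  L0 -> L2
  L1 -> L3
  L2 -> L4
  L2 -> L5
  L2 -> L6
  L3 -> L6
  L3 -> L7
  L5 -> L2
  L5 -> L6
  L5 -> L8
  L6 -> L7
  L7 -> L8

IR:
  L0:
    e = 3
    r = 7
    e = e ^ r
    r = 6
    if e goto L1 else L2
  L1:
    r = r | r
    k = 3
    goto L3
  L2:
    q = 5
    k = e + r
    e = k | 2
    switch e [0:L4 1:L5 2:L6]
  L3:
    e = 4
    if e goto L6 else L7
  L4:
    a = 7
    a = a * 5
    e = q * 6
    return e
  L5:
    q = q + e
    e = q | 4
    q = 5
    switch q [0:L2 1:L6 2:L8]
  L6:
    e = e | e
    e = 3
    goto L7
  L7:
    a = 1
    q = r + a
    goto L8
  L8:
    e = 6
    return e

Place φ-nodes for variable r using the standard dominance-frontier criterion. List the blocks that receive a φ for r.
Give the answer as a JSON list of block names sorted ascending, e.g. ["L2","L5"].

Answer: ["L6", "L7", "L8"]

Working:
idom tree: L1←L0 L2←L0 L3←L1 L4←L2 L5←L2 L6←L0 L7←L0 L8←L0
Dom at joins:
  L2: preds {L0,L5}: {L0} ∩ {L0,L2,L5} = {L0}; idom=L0
  L6: preds {L2,L3,L5}: {L0,L2} ∩ {L0,L1,L3} ∩ {L0,L2,L5} = {L0}; idom=L0
  L7: preds {L3,L6}: {L0,L1,L3} ∩ {L0,L6} = {L0}; idom=L0
  L8: preds {L5,L7}: {L0,L2,L5} ∩ {L0,L7} = {L0}; idom=L0

Frontier:
  L2←L0: walk · to L0
  L2←L5: walk L5→L2 to L0
  L6←L2: walk L2 to L0
  L6←L3: walk L3→L1 to L0
  L6←L5: walk L5→L2 to L0
  L7←L3: walk L3→L1 to L0
  L7←L6: walk L6 to L0
  L8←L5: walk L5→L2 to L0
  L8←L7: walk L7 to L0
  L0 → ∅
  L1 → {L6,L7}
  L2 → {L2,L6,L8}
  L3 → {L6,L7}
  L4 → ∅
  L5 → {L2,L6,L8}
  L6 → {L7}
  L7 → {L8}
  L8 → ∅

φ for r: defs {L0,L1}
  DF⁺ = {L6,L7,L8}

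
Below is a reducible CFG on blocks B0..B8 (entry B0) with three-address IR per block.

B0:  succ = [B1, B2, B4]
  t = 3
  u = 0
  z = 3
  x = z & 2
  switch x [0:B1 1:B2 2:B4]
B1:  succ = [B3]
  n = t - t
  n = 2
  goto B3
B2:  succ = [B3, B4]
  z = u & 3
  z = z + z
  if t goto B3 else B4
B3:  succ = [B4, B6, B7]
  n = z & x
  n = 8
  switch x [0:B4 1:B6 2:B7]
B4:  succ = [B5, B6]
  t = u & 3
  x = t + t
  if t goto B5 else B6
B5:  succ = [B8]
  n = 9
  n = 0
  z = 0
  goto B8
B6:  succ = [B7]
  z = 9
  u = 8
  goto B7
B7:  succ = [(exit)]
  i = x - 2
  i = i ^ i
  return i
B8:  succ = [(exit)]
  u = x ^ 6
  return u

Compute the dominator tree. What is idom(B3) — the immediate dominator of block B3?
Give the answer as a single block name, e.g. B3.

Answer: B0

Working:
idom tree: B1←B0 B2←B0 B3←B0 B4←B0 B5←B4 B6←B0 B7←B0 B8←B5
Dom∩ at merges:
  B3: preds {B1,B2}: {B0,B1} ∩ {B0,B2} = {B0}; idom=B0
  B4: preds {B0,B2,B3}: {B0} ∩ {B0,B2} ∩ {B0,B3} = {B0}; idom=B0
  B6: preds {B3,B4}: {B0,B3} ∩ {B0,B4} = {B0}; idom=B0
  B7: preds {B3,B6}: {B0,B3} ∩ {B0,B6} = {B0}; idom=B0

idom(B3) = B0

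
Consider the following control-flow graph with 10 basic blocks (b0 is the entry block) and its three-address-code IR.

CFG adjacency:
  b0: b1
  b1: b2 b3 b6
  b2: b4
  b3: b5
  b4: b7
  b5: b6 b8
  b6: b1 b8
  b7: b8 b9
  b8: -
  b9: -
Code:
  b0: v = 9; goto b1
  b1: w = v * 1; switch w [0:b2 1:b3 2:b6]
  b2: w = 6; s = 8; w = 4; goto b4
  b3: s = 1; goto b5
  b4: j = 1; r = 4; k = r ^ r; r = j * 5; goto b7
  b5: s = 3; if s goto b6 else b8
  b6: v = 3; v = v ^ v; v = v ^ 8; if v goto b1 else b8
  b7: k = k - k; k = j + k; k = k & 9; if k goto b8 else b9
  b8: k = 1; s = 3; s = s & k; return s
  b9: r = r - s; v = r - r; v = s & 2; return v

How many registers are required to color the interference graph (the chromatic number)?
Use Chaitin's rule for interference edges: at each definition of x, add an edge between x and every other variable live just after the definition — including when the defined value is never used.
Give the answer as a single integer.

Answer: 4

Working:
def/use:
  b0: {v} / ∅
  b1: {w} / {v}
  b2: {s,w} / ∅
  b3: {s} / ∅
  b4: {j,k,r} / ∅
  b5: {s} / ∅
  b6: {v} / ∅
  b7: {k} / {j,k}
  b8: {k,s} / ∅
  b9: {r,v} / {r,s}

Live sets:
  b0 li=∅ lo={v}
  b1 li={v} lo=∅
  b2 li=∅ lo={s}
  b3 li=∅ lo=∅
  b4 li={s} lo={j,k,r,s}
  b5 li=∅ lo=∅
  b6 li=∅ lo={v}
  b7 li={j,k,r,s} lo={r,s}
  b8 li=∅ lo=∅
  b9 li={r,s} lo=∅

Conflict graph:
  j: {k,r,s}
  k: {j,r,s}
  r: {j,k,s}
  s: {j,k,r,v,w}
  v: {s}
  w: {s}

Chromatic number:
  lower bound: {j,k,r,s} mutually conflict ⇒ χ ≥ 4
  4-colouring: R0={s}  R1={j,v,w}  R2={k}  R3={r}
  χ = 4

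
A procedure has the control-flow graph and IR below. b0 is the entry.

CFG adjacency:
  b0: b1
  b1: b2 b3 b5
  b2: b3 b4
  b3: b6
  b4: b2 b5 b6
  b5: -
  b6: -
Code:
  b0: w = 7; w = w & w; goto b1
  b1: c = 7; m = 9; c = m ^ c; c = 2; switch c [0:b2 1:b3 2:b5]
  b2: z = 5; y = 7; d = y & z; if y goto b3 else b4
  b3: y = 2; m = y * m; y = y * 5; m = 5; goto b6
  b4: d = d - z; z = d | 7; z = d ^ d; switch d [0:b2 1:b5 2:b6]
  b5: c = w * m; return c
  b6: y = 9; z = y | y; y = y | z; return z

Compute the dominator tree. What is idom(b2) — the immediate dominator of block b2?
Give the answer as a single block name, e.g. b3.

Answer: b1

Analysis:
idom tree: b1←b0 b2←b1 b3←b1 b4←b2 b5←b1 b6←b1
Join-block Dom:
  b2: preds {b1,b4}: {b0,b1} ∩ {b0,b1,b2,b4} = {b0,b1}; idom=b1
  b3: preds {b1,b2}: {b0,b1} ∩ {b0,b1,b2} = {b0,b1}; idom=b1
  b5: preds {b1,b4}: {b0,b1} ∩ {b0,b1,b2,b4} = {b0,b1}; idom=b1
  b6: preds {b3,b4}: {b0,b1,b3} ∩ {b0,b1,b2,b4} = {b0,b1}; idom=b1

idom(b2) = b1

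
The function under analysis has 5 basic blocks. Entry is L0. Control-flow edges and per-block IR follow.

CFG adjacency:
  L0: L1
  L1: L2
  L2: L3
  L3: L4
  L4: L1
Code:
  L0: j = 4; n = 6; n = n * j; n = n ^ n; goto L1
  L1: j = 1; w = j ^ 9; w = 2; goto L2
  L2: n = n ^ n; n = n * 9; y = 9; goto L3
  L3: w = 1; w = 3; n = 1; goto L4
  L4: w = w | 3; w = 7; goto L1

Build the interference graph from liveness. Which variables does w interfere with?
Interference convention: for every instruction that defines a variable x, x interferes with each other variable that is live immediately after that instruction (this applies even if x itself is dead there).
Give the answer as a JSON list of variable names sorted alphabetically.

Answer: ["n"]

Derivation:
Block summaries:
  L0 def {j,n} use ∅
  L1 def {j,w} use ∅
  L2 def {n,y} use {n}
  L3 def {n,w} use ∅
  L4 def {w} use {w}

Liveness:
  L0 li=∅ lo={n}
  L1 li={n} lo={n}
  L2 li={n} lo=∅
  L3 li=∅ lo={n,w}
  L4 li={n,w} lo={n}

Interference:
  j: {n}
  n: {j,w}
  w: {n}
  y: ∅

N(w) = ["n"]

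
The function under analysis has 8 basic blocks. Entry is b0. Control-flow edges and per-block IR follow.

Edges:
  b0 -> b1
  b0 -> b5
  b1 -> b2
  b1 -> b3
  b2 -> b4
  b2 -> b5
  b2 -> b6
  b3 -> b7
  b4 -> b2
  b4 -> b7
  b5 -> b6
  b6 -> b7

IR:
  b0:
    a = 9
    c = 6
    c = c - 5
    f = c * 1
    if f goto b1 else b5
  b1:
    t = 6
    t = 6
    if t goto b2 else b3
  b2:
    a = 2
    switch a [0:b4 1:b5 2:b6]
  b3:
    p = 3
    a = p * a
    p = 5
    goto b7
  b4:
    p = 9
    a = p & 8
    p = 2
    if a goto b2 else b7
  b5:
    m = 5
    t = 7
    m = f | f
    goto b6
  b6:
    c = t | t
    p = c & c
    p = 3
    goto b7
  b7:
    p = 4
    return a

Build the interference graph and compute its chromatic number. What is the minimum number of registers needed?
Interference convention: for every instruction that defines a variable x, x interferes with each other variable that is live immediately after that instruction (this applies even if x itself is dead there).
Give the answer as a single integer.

Answer: 4

Analysis:
Per-block:
  b0: def={a,c,f} ue=∅
  b1: def={t} ue=∅
  b2: def={a} ue=∅
  b3: def={a,p} ue={a}
  b4: def={a,p} ue=∅
  b5: def={m,t} ue={f}
  b6: def={c,p} ue={t}
  b7: def={p} ue={a}

Backward fixpoint:
  b0 li=∅ lo={a,f}
  b1 li={a,f} lo={a,f,t}
  b2 li={f,t} lo={a,f,t}
  b3 li={a} lo={a}
  b4 li={f,t} lo={a,f,t}
  b5 li={a,f} lo={a,t}
  b6 li={a,t} lo={a}
  b7 li={a} lo=∅

Interference:
  a↔{c,f,m,p,t}
  c↔{a}
  f↔{a,m,p,t}
  m↔{a,f,t}
  p↔{a,f,t}
  t↔{a,f,m,p}

Registers:
  {a,f,m,t} pairwise interfere (4-clique) ⇒ χ ≥ 4
  assign a→R0 c→R1 f→R1 m→R3 p→R3 t→R2 — no edge inside a register ⇒ χ ≤ 4
  χ = 4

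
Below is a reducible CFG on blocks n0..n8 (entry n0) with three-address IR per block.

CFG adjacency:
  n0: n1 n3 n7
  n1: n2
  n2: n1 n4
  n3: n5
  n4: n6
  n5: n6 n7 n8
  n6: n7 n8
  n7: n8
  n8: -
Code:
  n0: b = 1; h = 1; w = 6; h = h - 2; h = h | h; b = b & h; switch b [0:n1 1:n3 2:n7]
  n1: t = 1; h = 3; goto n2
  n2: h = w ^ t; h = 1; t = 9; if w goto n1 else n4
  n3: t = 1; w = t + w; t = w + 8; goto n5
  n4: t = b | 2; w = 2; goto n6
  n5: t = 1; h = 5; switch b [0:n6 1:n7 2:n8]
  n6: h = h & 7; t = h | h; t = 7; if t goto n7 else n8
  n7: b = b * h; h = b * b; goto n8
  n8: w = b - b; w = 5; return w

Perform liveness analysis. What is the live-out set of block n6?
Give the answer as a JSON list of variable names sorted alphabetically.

Block summaries:
  n0 def {b,h,w} use ∅
  n1 def {h,t} use ∅
  n2 def {h,t} use {t,w}
  n3 def {t,w} use {w}
  n4 def {t,w} use {b}
  n5 def {h,t} use {b}
  n6 def {h,t} use {h}
  n7 def {b,h} use {b,h}
  n8 def {w} use {b}

Live sets:
  n0 li=∅ lo={b,h,w}
  n1 li={b,w} lo={b,t,w}
  n2 li={b,t,w} lo={b,h,w}
  n3 li={b,w} lo={b}
  n4 li={b,h} lo={b,h}
  n5 li={b} lo={b,h}
  n6 li={b,h} lo={b,h}
  n7 li={b,h} lo={b}
  n8 li={b} lo=∅

live-out(n6) = ["b", "h"]

Answer: ["b", "h"]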